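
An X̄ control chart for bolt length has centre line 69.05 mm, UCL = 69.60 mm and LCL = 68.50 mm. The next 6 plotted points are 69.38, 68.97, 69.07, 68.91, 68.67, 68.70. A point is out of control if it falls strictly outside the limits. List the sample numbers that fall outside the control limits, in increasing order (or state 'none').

All 6 points lie within [68.50, 69.60].

none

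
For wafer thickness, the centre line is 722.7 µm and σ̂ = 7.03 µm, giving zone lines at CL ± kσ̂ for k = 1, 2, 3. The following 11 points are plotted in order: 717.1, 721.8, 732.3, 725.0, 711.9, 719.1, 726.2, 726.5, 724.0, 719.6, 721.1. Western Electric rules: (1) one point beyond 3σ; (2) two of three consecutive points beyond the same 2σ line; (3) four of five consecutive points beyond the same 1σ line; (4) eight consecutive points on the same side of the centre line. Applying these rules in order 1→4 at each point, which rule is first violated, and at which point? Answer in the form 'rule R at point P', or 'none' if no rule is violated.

none

Zone of each point (C = within 1σ̂, B = 1σ̂–2σ̂, A = 2σ̂–3σ̂, * = beyond 3σ̂; sign = side of CL): 1:-C, 2:-C, 3:+B, 4:+C, 5:-B, 6:-C, 7:+C, 8:+C, 9:+C, 10:-C, 11:-C
No rule fires across all 11 points.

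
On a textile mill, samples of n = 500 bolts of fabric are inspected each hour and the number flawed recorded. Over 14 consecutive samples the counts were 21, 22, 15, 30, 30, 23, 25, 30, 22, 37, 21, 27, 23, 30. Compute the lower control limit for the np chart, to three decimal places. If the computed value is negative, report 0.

10.690

p̄ = Σdᵢ / (k·n) = 356 / (14 × 500) = 0.05086
LCL = np̄ − 3·√(np̄(1−p̄)) = 25.4286 − 3 × 4.9128 = 10.6902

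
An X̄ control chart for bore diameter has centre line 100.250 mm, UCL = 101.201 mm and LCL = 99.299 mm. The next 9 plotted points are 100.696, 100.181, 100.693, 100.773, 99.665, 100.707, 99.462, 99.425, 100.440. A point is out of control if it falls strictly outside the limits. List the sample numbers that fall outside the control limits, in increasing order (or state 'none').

none

All 9 points lie within [99.299, 101.201].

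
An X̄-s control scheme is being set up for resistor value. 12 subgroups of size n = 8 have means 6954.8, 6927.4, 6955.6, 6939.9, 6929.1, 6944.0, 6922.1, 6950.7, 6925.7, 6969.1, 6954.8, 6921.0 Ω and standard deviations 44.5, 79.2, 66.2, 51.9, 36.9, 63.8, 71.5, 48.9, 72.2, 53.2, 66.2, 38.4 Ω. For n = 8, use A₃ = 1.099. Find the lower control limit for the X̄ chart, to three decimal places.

X̄̄ = (6954.8 + 6927.4 + 6955.6 + 6939.9 + 6929.1 + 6944.0 + 6922.1 + 6950.7 + 6925.7 + 6969.1 + 6954.8 + 6921.0) / 12 = 6941.1833
s̄ = (44.5 + 79.2 + 66.2 + 51.9 + 36.9 + 63.8 + 71.5 + 48.9 + 72.2 + 53.2 + 66.2 + 38.4) / 12 = 57.7417
LCL = X̄̄ − A₃·s̄ = 6941.1833 − 1.099 × 57.7417 = 6877.7252

6877.725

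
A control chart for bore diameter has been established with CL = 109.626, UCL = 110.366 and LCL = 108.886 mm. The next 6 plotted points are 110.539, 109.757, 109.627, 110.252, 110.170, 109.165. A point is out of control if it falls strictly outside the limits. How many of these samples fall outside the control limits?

Compare each point to [108.886, 110.366]: sample 1 = 110.539 > UCL.

1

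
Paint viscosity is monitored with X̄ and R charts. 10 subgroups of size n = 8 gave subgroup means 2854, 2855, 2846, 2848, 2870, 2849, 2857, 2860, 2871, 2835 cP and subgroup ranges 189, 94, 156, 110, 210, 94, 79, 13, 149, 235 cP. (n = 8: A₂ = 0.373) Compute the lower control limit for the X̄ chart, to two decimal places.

2804.93

X̄̄ = (2854 + 2855 + 2846 + 2848 + 2870 + 2849 + 2857 + 2860 + 2871 + 2835) / 10 = 28545.0000 / 10 = 2854.5000
R̄ = (189 + 94 + 156 + 110 + 210 + 94 + 79 + 13 + 149 + 235) / 10 = 1329.0000 / 10 = 132.9000
LCL = X̄̄ − A₂·R̄ = 2854.5000 − 0.373 × 132.9000 = 2804.9283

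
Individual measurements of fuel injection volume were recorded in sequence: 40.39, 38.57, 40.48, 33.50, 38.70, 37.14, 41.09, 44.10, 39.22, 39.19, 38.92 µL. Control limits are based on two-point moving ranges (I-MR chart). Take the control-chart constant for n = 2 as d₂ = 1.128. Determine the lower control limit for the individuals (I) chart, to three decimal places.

31.334

X̄ = (40.39 + 38.57 + 40.48 + 33.50 + 38.70 + 37.14 + 41.09 + 44.10 + 39.22 + 39.19 + 38.92) / 11 = 39.2091
Moving ranges: 1.82, 1.91, 6.98, 5.20, 1.56, 3.95, 3.01, 4.88, 0.03, 0.27; M̄R̄ = 29.6100 / 10 = 2.9610
LCL = X̄ − 3·M̄R̄/d₂ = 39.2091 − 3 × 2.9610 / 1.128 = 31.3341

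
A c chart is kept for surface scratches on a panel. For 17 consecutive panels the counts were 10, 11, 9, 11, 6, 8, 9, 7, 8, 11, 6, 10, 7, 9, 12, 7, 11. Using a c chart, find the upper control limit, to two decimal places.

17.91

c̄ = (10 + 11 + 9 + 11 + 6 + 8 + 9 + 7 + 8 + 11 + 6 + 10 + 7 + 9 + 12 + 7 + 11) / 17 = 152 / 17 = 8.9412
UCL = c̄ + 3√c̄ = 8.9412 + 3 × √8.9412 = 8.9412 + 3 × 2.9902 = 17.9117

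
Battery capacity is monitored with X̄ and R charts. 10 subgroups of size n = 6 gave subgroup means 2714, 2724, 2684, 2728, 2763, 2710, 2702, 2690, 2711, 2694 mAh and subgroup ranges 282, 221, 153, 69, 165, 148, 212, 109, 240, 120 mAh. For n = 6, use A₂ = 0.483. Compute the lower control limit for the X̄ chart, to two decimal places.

2628.97

X̄̄ = (2714 + 2724 + 2684 + 2728 + 2763 + 2710 + 2702 + 2690 + 2711 + 2694) / 10 = 27120.0000 / 10 = 2712.0000
R̄ = (282 + 221 + 153 + 69 + 165 + 148 + 212 + 109 + 240 + 120) / 10 = 1719.0000 / 10 = 171.9000
LCL = X̄̄ − A₂·R̄ = 2712.0000 − 0.483 × 171.9000 = 2628.9723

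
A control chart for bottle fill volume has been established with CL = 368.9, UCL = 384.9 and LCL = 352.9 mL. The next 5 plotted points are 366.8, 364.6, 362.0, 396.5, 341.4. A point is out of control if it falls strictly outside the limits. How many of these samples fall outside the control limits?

2

Compare each point to [352.9, 384.9]: sample 4 = 396.5 > UCL; sample 5 = 341.4 < LCL.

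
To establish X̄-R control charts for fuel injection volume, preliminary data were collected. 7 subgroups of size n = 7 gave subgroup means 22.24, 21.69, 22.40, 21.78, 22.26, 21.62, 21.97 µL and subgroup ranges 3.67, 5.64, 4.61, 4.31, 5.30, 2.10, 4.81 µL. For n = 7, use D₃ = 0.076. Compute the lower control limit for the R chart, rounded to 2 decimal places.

0.33

R̄ = (3.67 + 5.64 + 4.61 + 4.31 + 5.30 + 2.10 + 4.81) / 7 = 30.4400 / 7 = 4.3486
LCL_R = D₃·R̄ = 0.076 × 4.3486 = 0.3305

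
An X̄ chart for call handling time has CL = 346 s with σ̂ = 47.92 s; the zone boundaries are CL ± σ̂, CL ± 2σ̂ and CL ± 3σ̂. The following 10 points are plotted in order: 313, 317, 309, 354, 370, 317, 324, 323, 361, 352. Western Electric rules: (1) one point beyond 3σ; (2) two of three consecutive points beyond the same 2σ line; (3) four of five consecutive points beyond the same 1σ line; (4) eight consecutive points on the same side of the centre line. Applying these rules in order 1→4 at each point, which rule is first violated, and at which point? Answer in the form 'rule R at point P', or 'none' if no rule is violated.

Zone of each point (C = within 1σ̂, B = 1σ̂–2σ̂, A = 2σ̂–3σ̂, * = beyond 3σ̂; sign = side of CL): 1:-C, 2:-C, 3:-C, 4:+C, 5:+C, 6:-C, 7:-C, 8:-C, 9:+C, 10:+C
No rule fires across all 10 points.

none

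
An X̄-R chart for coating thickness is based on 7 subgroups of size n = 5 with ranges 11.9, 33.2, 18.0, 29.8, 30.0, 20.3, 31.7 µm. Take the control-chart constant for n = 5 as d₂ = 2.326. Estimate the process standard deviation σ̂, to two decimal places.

R̄ = (11.9 + 33.2 + 18.0 + 29.8 + 30.0 + 20.3 + 31.7) / 7 = 24.9857
σ̂ = R̄ / d₂ = 24.9857 / 2.326 = 10.7419

10.74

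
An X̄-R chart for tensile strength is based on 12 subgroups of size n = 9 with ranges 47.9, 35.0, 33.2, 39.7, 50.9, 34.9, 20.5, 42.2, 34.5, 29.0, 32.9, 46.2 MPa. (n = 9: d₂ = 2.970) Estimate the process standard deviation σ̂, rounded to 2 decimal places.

R̄ = (47.9 + 35.0 + 33.2 + 39.7 + 50.9 + 34.9 + 20.5 + 42.2 + 34.5 + 29.0 + 32.9 + 46.2) / 12 = 37.2417
σ̂ = R̄ / d₂ = 37.2417 / 2.970 = 12.5393

12.54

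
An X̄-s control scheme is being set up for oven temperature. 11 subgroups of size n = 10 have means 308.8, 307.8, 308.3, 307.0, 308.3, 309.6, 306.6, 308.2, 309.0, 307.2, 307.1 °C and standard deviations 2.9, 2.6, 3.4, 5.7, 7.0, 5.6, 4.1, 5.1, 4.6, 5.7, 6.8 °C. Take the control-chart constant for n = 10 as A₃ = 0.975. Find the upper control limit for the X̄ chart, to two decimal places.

312.73

X̄̄ = (308.8 + 307.8 + 308.3 + 307.0 + 308.3 + 309.6 + 306.6 + 308.2 + 309.0 + 307.2 + 307.1) / 11 = 307.9909
s̄ = (2.9 + 2.6 + 3.4 + 5.7 + 7.0 + 5.6 + 4.1 + 5.1 + 4.6 + 5.7 + 6.8) / 11 = 4.8636
UCL = X̄̄ + A₃·s̄ = 307.9909 + 0.975 × 4.8636 = 312.7330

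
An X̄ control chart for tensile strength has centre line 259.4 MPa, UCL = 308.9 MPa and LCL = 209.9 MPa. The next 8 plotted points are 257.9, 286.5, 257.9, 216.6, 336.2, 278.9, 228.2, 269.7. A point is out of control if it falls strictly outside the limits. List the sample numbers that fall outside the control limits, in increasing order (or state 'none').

5

Compare each point to [209.9, 308.9]: sample 5 = 336.2 > UCL.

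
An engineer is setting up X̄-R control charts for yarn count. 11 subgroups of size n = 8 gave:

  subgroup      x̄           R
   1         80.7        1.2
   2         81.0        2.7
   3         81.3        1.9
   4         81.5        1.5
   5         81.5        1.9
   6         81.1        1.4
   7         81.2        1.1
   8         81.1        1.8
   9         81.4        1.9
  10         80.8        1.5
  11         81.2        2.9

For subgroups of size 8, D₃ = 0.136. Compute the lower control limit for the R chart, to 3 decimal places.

0.245

R̄ = (1.2 + 2.7 + 1.9 + 1.5 + 1.9 + 1.4 + 1.1 + 1.8 + 1.9 + 1.5 + 2.9) / 11 = 19.8000 / 11 = 1.8000
LCL_R = D₃·R̄ = 0.136 × 1.8000 = 0.2448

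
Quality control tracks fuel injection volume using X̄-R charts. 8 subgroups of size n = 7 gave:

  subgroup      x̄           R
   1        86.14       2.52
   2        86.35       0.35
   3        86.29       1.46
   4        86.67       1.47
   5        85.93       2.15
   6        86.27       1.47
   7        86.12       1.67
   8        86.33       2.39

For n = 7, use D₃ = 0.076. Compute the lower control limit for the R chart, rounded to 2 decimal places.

R̄ = (2.52 + 0.35 + 1.46 + 1.47 + 2.15 + 1.47 + 1.67 + 2.39) / 8 = 13.4800 / 8 = 1.6850
LCL_R = D₃·R̄ = 0.076 × 1.6850 = 0.1281

0.13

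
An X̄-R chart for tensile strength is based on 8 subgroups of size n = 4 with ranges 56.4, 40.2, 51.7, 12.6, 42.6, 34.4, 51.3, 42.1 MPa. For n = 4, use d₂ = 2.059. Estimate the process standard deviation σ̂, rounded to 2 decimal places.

20.11

R̄ = (56.4 + 40.2 + 51.7 + 12.6 + 42.6 + 34.4 + 51.3 + 42.1) / 8 = 41.4125
σ̂ = R̄ / d₂ = 41.4125 / 2.059 = 20.1129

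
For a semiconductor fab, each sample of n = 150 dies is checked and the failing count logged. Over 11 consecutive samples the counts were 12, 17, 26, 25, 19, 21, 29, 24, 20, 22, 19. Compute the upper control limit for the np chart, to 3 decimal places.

p̄ = Σdᵢ / (k·n) = 234 / (11 × 150) = 0.14182
UCL = np̄ + 3·√(np̄(1−p̄)) = 21.2727 + 3 × √(21.2727×0.85818) = 21.2727 + 3 × 4.2727 = 34.0908

34.091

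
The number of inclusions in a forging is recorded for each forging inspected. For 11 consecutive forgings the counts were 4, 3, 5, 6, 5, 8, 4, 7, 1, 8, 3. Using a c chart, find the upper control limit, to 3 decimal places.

11.556

c̄ = (4 + 3 + 5 + 6 + 5 + 8 + 4 + 7 + 1 + 8 + 3) / 11 = 54 / 11 = 4.9091
UCL = c̄ + 3√c̄ = 4.9091 + 3 × √4.9091 = 4.9091 + 3 × 2.2156 = 11.5560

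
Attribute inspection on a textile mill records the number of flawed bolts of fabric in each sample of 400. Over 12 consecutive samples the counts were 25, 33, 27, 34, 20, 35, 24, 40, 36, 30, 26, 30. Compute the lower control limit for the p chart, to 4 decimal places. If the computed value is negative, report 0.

0.0355

p̄ = Σdᵢ / (k·n) = 360 / (12 × 400) = 0.07500
LCL = p̄ − 3·√(p̄(1−p̄)/n) = 0.07500 − 3 × 0.01317 = 0.03549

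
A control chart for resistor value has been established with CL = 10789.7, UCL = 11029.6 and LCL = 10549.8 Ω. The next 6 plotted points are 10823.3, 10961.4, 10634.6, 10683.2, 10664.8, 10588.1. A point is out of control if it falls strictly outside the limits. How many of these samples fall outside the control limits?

0

All 6 points lie within [10549.8, 11029.6].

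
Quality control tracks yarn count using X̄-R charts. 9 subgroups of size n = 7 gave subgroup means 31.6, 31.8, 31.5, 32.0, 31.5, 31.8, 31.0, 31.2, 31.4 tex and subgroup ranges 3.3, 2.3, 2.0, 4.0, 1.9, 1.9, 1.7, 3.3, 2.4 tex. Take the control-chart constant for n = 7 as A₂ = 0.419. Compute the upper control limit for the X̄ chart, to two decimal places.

32.59

X̄̄ = (31.6 + 31.8 + 31.5 + 32.0 + 31.5 + 31.8 + 31.0 + 31.2 + 31.4) / 9 = 283.8000 / 9 = 31.5333
R̄ = (3.3 + 2.3 + 2.0 + 4.0 + 1.9 + 1.9 + 1.7 + 3.3 + 2.4) / 9 = 22.8000 / 9 = 2.5333
UCL = X̄̄ + A₂·R̄ = 31.5333 + 0.419 × 2.5333 = 32.5948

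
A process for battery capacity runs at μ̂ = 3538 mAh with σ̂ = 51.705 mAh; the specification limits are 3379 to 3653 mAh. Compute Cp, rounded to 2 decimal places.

0.88

Cp = (USL − LSL) / (6σ̂) = (3653 − 3379) / (6 × 51.705) = 274.0000 / 310.2300 = 0.8832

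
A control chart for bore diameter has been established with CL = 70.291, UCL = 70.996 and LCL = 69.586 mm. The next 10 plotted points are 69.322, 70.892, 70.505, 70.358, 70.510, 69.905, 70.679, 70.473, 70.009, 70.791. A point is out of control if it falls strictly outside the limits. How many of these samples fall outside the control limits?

1

Compare each point to [69.586, 70.996]: sample 1 = 69.322 < LCL.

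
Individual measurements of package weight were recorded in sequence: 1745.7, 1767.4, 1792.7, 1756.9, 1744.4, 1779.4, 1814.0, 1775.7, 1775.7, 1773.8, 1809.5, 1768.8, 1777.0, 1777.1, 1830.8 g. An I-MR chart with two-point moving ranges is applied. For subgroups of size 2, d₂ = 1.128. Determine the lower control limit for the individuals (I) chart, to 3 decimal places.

1714.005

X̄ = (1745.7 + 1767.4 + 1792.7 + 1756.9 + 1744.4 + 1779.4 + 1814.0 + 1775.7 + 1775.7 + 1773.8 + 1809.5 + 1768.8 + 1777.0 + 1777.1 + 1830.8) / 15 = 1779.2600
Moving ranges: 21.7, 25.3, 35.8, 12.5, 35.0, 34.6, 38.3, 0.0, 1.9, 35.7, 40.7, 8.2, 0.1, 53.7; M̄R̄ = 343.5000 / 14 = 24.5357
LCL = X̄ − 3·M̄R̄/d₂ = 1779.2600 − 3 × 24.5357 / 1.128 = 1714.0054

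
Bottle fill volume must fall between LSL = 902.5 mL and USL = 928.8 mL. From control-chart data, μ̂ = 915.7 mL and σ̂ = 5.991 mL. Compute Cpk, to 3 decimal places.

0.729

Cpu = (USL − μ̂) / (3σ̂) = (928.8 − 915.7) / (3 × 5.991) = 0.7289; Cpl = (μ̂ − LSL) / (3σ̂) = (915.7 − 902.5) / (3 × 5.991) = 0.7344; Cpk = min(Cpu, Cpl) = 0.7289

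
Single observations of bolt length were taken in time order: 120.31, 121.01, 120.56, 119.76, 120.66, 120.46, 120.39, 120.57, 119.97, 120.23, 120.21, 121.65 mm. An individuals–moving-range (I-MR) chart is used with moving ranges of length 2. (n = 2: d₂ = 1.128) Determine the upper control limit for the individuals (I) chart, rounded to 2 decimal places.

121.84

X̄ = (120.31 + 121.01 + 120.56 + 119.76 + 120.66 + 120.46 + 120.39 + 120.57 + 119.97 + 120.23 + 120.21 + 121.65) / 12 = 120.4817
Moving ranges: 0.70, 0.45, 0.80, 0.90, 0.20, 0.07, 0.18, 0.60, 0.26, 0.02, 1.44; M̄R̄ = 5.6200 / 11 = 0.5109
UCL = X̄ + 3·M̄R̄/d₂ = 120.4817 + 3 × 0.5109 / 1.128 = 121.8405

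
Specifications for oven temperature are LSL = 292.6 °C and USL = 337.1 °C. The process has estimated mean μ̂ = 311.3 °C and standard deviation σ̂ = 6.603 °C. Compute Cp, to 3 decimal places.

Cp = (USL − LSL) / (6σ̂) = (337.1 − 292.6) / (6 × 6.603) = 44.5000 / 39.6180 = 1.1232

1.123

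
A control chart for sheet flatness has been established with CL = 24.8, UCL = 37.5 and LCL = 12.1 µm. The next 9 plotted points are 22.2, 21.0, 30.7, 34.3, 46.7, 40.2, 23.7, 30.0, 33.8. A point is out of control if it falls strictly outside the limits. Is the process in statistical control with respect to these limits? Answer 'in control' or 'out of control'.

Compare each point to [12.1, 37.5]: sample 5 = 46.7 > UCL; sample 6 = 40.2 > UCL.

out of control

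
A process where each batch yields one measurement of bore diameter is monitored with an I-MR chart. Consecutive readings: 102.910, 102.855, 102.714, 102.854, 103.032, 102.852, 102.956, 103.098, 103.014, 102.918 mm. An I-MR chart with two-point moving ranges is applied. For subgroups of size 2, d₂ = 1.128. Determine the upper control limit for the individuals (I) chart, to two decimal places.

103.25

X̄ = (102.910 + 102.855 + 102.714 + 102.854 + 103.032 + 102.852 + 102.956 + 103.098 + 103.014 + 102.918) / 10 = 102.9203
Moving ranges: 0.055, 0.141, 0.140, 0.178, 0.180, 0.104, 0.142, 0.084, 0.096; M̄R̄ = 1.1200 / 9 = 0.1244
UCL = X̄ + 3·M̄R̄/d₂ = 102.9203 + 3 × 0.1244 / 1.128 = 103.2513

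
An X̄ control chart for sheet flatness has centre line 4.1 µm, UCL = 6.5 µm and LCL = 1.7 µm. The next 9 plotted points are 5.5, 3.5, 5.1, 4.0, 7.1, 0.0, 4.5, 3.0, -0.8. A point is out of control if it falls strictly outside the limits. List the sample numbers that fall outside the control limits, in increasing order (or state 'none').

5, 6, 9

Compare each point to [1.7, 6.5]: sample 5 = 7.1 > UCL; sample 6 = 0.0 < LCL; sample 9 = -0.8 < LCL.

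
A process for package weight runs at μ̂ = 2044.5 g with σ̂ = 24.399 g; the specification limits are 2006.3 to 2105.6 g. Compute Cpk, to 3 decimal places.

0.522

Cpu = (USL − μ̂) / (3σ̂) = (2105.6 − 2044.5) / (3 × 24.399) = 0.8347; Cpl = (μ̂ − LSL) / (3σ̂) = (2044.5 − 2006.3) / (3 × 24.399) = 0.5219; Cpk = min(Cpu, Cpl) = 0.5219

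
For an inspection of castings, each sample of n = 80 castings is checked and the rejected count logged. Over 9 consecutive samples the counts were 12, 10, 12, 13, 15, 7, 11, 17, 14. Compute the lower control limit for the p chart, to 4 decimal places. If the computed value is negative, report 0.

0.0330

p̄ = Σdᵢ / (k·n) = 111 / (9 × 80) = 0.15417
LCL = p̄ − 3·√(p̄(1−p̄)/n) = 0.15417 − 3 × 0.04037 = 0.03305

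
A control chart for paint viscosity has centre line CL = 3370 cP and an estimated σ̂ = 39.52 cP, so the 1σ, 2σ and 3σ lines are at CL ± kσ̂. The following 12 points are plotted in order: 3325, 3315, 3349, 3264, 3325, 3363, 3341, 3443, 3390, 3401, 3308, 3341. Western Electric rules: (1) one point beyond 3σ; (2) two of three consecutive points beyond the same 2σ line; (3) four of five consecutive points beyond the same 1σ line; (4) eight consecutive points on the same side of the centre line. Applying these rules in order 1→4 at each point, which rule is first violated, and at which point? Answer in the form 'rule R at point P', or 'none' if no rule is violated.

rule 3 at point 5

Zone of each point (C = within 1σ̂, B = 1σ̂–2σ̂, A = 2σ̂–3σ̂, * = beyond 3σ̂; sign = side of CL): 1:-B, 2:-B, 3:-C, 4:-A, 5:-B, 6:-C, 7:-C, 8:+B, 9:+C, 10:+C, 11:-B, 12:-C
Rule 3 (four of five consecutive points beyond the same 1σ limit) is satisfied at point 5.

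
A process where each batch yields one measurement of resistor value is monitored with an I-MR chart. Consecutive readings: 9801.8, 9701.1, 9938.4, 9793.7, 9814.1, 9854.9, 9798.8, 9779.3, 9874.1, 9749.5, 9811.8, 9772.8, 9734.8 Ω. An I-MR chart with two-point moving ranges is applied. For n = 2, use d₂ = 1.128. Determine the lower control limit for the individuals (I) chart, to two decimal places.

9585.13

X̄ = (9801.8 + 9701.1 + 9938.4 + 9793.7 + 9814.1 + 9854.9 + 9798.8 + 9779.3 + 9874.1 + 9749.5 + 9811.8 + 9772.8 + 9734.8) / 13 = 9801.9308
Moving ranges: 100.7, 237.3, 144.7, 20.4, 40.8, 56.1, 19.5, 94.8, 124.6, 62.3, 39.0, 38.0; M̄R̄ = 978.2000 / 12 = 81.5167
LCL = X̄ − 3·M̄R̄/d₂ = 9801.9308 − 3 × 81.5167 / 1.128 = 9585.1311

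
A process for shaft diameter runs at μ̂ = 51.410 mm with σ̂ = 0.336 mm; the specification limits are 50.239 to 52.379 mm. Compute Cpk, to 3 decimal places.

0.961

Cpu = (USL − μ̂) / (3σ̂) = (52.379 − 51.410) / (3 × 0.336) = 0.9613; Cpl = (μ̂ − LSL) / (3σ̂) = (51.410 − 50.239) / (3 × 0.336) = 1.1617; Cpk = min(Cpu, Cpl) = 0.9613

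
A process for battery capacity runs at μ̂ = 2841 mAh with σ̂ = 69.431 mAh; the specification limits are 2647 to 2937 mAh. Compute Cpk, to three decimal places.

0.461

Cpu = (USL − μ̂) / (3σ̂) = (2937 − 2841) / (3 × 69.431) = 0.4609; Cpl = (μ̂ − LSL) / (3σ̂) = (2841 − 2647) / (3 × 69.431) = 0.9314; Cpk = min(Cpu, Cpl) = 0.4609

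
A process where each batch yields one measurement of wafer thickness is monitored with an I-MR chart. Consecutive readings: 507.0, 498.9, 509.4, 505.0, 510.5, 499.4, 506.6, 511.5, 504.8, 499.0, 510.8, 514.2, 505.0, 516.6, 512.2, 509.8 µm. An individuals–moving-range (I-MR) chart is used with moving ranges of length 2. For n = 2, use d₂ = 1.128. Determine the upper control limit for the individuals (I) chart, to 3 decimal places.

526.515

X̄ = (507.0 + 498.9 + 509.4 + 505.0 + 510.5 + 499.4 + 506.6 + 511.5 + 504.8 + 499.0 + 510.8 + 514.2 + 505.0 + 516.6 + 512.2 + 509.8) / 16 = 507.5437
Moving ranges: 8.1, 10.5, 4.4, 5.5, 11.1, 7.2, 4.9, 6.7, 5.8, 11.8, 3.4, 9.2, 11.6, 4.4, 2.4; M̄R̄ = 107.0000 / 15 = 7.1333
UCL = X̄ + 3·M̄R̄/d₂ = 507.5437 + 3 × 7.1333 / 1.128 = 526.5154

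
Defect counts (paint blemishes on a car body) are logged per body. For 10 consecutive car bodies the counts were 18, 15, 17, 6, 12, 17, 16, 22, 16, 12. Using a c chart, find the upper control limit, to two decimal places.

c̄ = (18 + 15 + 17 + 6 + 12 + 17 + 16 + 22 + 16 + 12) / 10 = 151 / 10 = 15.1000
UCL = c̄ + 3√c̄ = 15.1000 + 3 × √15.1000 = 15.1000 + 3 × 3.8859 = 26.7576

26.76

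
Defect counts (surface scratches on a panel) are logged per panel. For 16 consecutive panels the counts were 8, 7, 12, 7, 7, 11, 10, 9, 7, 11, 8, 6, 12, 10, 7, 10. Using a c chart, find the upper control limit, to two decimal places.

17.81

c̄ = (8 + 7 + 12 + 7 + 7 + 11 + 10 + 9 + 7 + 11 + 8 + 6 + 12 + 10 + 7 + 10) / 16 = 142 / 16 = 8.8750
UCL = c̄ + 3√c̄ = 8.8750 + 3 × √8.8750 = 8.8750 + 3 × 2.9791 = 17.8123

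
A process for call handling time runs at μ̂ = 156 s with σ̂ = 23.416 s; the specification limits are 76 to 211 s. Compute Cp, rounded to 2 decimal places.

Cp = (USL − LSL) / (6σ̂) = (211 − 76) / (6 × 23.416) = 135.0000 / 140.4960 = 0.9609

0.96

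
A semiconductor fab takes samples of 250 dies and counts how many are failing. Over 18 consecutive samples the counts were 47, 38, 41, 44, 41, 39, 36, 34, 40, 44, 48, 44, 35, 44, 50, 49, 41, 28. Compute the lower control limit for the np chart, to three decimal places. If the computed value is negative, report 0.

p̄ = Σdᵢ / (k·n) = 743 / (18 × 250) = 0.16511
LCL = np̄ − 3·√(np̄(1−p̄)) = 41.2778 − 3 × 5.8705 = 23.6664

23.666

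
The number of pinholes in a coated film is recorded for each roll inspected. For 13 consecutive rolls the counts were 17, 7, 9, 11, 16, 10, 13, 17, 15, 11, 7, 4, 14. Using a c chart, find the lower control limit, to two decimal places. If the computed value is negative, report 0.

c̄ = (17 + 7 + 9 + 11 + 16 + 10 + 13 + 17 + 15 + 11 + 7 + 4 + 14) / 13 = 151 / 13 = 11.6154
LCL = c̄ − 3√c̄ = 11.6154 − 3 × 3.4081 = 1.3910

1.39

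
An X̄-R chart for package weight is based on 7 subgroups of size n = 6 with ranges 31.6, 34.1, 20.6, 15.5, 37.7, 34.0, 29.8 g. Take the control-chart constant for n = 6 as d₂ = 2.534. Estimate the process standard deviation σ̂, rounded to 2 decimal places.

11.46

R̄ = (31.6 + 34.1 + 20.6 + 15.5 + 37.7 + 34.0 + 29.8) / 7 = 29.0429
σ̂ = R̄ / d₂ = 29.0429 / 2.534 = 11.4613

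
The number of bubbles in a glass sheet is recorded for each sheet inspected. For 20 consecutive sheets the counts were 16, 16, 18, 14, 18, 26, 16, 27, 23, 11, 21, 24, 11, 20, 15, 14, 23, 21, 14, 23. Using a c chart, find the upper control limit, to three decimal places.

c̄ = (16 + 16 + 18 + 14 + 18 + 26 + 16 + 27 + 23 + 11 + 21 + 24 + 11 + 20 + 15 + 14 + 23 + 21 + 14 + 23) / 20 = 371 / 20 = 18.5500
UCL = c̄ + 3√c̄ = 18.5500 + 3 × √18.5500 = 18.5500 + 3 × 4.3070 = 31.4709

31.471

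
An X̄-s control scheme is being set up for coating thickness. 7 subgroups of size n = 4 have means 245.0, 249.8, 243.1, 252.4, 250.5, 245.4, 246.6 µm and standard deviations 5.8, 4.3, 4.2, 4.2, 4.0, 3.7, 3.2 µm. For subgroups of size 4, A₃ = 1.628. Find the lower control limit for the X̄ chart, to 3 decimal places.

X̄̄ = (245.0 + 249.8 + 243.1 + 252.4 + 250.5 + 245.4 + 246.6) / 7 = 247.5429
s̄ = (5.8 + 4.3 + 4.2 + 4.2 + 4.0 + 3.7 + 3.2) / 7 = 4.2000
LCL = X̄̄ − A₃·s̄ = 247.5429 − 1.628 × 4.2000 = 240.7053

240.705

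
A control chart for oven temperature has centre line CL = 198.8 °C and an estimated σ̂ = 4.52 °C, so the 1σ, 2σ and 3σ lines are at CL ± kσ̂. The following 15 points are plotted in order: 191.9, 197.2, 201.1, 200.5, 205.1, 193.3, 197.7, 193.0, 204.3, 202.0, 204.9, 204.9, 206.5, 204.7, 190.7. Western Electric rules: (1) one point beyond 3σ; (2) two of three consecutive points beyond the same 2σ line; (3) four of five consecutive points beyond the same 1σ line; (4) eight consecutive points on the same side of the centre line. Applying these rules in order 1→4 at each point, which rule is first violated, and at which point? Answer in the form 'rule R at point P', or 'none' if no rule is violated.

Zone of each point (C = within 1σ̂, B = 1σ̂–2σ̂, A = 2σ̂–3σ̂, * = beyond 3σ̂; sign = side of CL): 1:-B, 2:-C, 3:+C, 4:+C, 5:+B, 6:-B, 7:-C, 8:-B, 9:+B, 10:+C, 11:+B, 12:+B, 13:+B, 14:+B, 15:-B
Rule 3 (four of five consecutive points beyond the same 1σ limit) is satisfied at point 13.

rule 3 at point 13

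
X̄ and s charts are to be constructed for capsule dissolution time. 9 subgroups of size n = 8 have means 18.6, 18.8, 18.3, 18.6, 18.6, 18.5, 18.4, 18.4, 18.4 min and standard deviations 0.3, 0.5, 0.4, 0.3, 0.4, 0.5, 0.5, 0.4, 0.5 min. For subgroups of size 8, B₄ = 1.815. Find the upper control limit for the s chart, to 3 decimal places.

s̄ = (0.3 + 0.5 + 0.4 + 0.3 + 0.4 + 0.5 + 0.5 + 0.4 + 0.5) / 9 = 0.4222
UCL_s = B₄·s̄ = 1.815 × 0.4222 = 0.7663

0.766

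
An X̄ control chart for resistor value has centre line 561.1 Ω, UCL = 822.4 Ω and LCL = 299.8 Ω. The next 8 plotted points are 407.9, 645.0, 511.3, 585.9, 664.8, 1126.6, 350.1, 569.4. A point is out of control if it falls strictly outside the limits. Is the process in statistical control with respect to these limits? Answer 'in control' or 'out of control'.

Compare each point to [299.8, 822.4]: sample 6 = 1126.6 > UCL.

out of control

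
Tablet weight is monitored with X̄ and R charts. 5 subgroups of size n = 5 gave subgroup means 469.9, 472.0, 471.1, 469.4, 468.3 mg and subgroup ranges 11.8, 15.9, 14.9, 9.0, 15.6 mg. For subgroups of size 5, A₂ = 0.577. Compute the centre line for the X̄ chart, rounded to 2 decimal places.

X̄̄ = (469.9 + 472.0 + 471.1 + 469.4 + 468.3) / 5 = 2350.7000 / 5 = 470.1400
CL = X̄̄ = 470.1400

470.14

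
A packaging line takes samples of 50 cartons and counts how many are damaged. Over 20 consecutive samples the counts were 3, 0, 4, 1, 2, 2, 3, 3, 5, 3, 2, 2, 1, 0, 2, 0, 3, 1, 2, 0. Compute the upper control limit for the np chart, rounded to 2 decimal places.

6.06

p̄ = Σdᵢ / (k·n) = 39 / (20 × 50) = 0.03900
UCL = np̄ + 3·√(np̄(1−p̄)) = 1.9500 + 3 × √(1.9500×0.96100) = 1.9500 + 3 × 1.3689 = 6.0568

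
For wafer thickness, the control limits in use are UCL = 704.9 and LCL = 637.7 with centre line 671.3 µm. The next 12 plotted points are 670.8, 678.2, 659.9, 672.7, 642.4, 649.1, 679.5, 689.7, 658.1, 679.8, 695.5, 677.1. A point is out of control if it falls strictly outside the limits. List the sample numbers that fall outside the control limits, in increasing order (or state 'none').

All 12 points lie within [637.7, 704.9].

none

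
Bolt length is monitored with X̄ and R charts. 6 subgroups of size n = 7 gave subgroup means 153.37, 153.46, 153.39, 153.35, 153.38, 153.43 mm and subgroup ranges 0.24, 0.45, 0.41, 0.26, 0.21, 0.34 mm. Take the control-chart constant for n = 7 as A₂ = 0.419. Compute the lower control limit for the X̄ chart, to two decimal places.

X̄̄ = (153.37 + 153.46 + 153.39 + 153.35 + 153.38 + 153.43) / 6 = 920.3800 / 6 = 153.3967
R̄ = (0.24 + 0.45 + 0.41 + 0.26 + 0.21 + 0.34) / 6 = 1.9100 / 6 = 0.3183
LCL = X̄̄ − A₂·R̄ = 153.3967 − 0.419 × 0.3183 = 153.2633

153.26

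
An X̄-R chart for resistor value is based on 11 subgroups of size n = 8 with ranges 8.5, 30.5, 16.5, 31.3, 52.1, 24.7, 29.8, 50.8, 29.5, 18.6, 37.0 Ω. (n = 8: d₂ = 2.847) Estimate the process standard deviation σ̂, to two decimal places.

R̄ = (8.5 + 30.5 + 16.5 + 31.3 + 52.1 + 24.7 + 29.8 + 50.8 + 29.5 + 18.6 + 37.0) / 11 = 29.9364
σ̂ = R̄ / d₂ = 29.9364 / 2.847 = 10.5151

10.52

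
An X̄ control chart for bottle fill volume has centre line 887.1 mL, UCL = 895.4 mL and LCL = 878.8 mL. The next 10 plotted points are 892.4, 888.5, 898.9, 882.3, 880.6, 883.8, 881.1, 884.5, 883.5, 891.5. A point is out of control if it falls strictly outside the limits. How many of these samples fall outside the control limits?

Compare each point to [878.8, 895.4]: sample 3 = 898.9 > UCL.

1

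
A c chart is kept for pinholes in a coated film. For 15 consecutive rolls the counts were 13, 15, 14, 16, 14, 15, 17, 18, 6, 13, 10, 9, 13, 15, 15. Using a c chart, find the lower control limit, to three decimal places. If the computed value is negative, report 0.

c̄ = (13 + 15 + 14 + 16 + 14 + 15 + 17 + 18 + 6 + 13 + 10 + 9 + 13 + 15 + 15) / 15 = 203 / 15 = 13.5333
LCL = c̄ − 3√c̄ = 13.5333 − 3 × 3.6788 = 2.4970

2.497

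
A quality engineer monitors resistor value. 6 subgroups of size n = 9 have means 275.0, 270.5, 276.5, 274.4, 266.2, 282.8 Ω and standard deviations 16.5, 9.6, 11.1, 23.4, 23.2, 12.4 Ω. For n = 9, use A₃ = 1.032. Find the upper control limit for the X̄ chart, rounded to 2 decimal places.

290.78

X̄̄ = (275.0 + 270.5 + 276.5 + 274.4 + 266.2 + 282.8) / 6 = 274.2333
s̄ = (16.5 + 9.6 + 11.1 + 23.4 + 23.2 + 12.4) / 6 = 16.0333
UCL = X̄̄ + A₃·s̄ = 274.2333 + 1.032 × 16.0333 = 290.7797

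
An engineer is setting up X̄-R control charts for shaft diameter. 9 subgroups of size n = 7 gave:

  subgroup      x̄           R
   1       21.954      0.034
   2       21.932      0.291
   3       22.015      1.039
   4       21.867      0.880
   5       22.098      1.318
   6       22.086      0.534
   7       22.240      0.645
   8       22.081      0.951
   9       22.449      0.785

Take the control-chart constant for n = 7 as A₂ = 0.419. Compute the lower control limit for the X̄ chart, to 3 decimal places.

X̄̄ = (21.954 + 21.932 + 22.015 + 21.867 + 22.098 + 22.086 + 22.240 + 22.081 + 22.449) / 9 = 198.7220 / 9 = 22.0802
R̄ = (0.034 + 0.291 + 1.039 + 0.880 + 1.318 + 0.534 + 0.645 + 0.951 + 0.785) / 9 = 6.4770 / 9 = 0.7197
LCL = X̄̄ − A₂·R̄ = 22.0802 − 0.419 × 0.7197 = 21.7787

21.779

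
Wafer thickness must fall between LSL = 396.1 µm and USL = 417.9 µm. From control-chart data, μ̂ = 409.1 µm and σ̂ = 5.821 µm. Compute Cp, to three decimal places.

0.624

Cp = (USL − LSL) / (6σ̂) = (417.9 − 396.1) / (6 × 5.821) = 21.8000 / 34.9260 = 0.6242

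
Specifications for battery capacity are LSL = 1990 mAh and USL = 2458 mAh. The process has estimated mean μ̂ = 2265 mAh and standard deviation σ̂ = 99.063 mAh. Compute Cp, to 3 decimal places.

0.787

Cp = (USL − LSL) / (6σ̂) = (2458 − 1990) / (6 × 99.063) = 468.0000 / 594.3780 = 0.7874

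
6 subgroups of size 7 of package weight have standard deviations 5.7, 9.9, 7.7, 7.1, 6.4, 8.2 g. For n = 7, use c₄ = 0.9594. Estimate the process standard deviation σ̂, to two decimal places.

s̄ = (5.7 + 9.9 + 7.7 + 7.1 + 6.4 + 8.2) / 6 = 7.5000
σ̂ = s̄ / c₄ = 7.5000 / 0.9594 = 7.8174

7.82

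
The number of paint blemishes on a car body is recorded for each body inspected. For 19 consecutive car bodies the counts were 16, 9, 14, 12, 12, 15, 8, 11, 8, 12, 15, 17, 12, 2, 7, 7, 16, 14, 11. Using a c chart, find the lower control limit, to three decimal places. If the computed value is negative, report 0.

c̄ = (16 + 9 + 14 + 12 + 12 + 15 + 8 + 11 + 8 + 12 + 15 + 17 + 12 + 2 + 7 + 7 + 16 + 14 + 11) / 19 = 218 / 19 = 11.4737
LCL = c̄ − 3√c̄ = 11.4737 − 3 × 3.3873 = 1.3118

1.312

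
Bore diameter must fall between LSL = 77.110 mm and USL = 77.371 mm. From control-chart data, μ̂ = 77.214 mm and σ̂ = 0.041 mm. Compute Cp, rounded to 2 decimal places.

Cp = (USL − LSL) / (6σ̂) = (77.371 − 77.110) / (6 × 0.041) = 0.2610 / 0.2460 = 1.0610

1.06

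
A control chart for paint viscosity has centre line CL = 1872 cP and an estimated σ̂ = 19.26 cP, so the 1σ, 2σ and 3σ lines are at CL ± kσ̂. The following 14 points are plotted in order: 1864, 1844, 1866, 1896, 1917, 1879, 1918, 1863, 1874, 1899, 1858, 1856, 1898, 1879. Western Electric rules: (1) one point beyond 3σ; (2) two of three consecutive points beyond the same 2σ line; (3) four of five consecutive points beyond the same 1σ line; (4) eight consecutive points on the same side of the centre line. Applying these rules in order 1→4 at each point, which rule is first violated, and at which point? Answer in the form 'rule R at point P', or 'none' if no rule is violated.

rule 2 at point 7

Zone of each point (C = within 1σ̂, B = 1σ̂–2σ̂, A = 2σ̂–3σ̂, * = beyond 3σ̂; sign = side of CL): 1:-C, 2:-B, 3:-C, 4:+B, 5:+A, 6:+C, 7:+A, 8:-C, 9:+C, 10:+B, 11:-C, 12:-C, 13:+B, 14:+C
Rule 2 (two of three consecutive points beyond the same 2σ limit) is satisfied at point 7.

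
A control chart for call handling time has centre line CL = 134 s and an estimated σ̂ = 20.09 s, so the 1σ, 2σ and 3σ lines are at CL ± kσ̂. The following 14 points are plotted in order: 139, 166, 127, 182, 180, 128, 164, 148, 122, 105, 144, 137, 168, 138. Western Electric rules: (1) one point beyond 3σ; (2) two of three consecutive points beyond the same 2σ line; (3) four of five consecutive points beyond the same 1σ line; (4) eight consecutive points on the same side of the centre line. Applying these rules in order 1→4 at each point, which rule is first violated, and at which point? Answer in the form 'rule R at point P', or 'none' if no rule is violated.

rule 2 at point 5

Zone of each point (C = within 1σ̂, B = 1σ̂–2σ̂, A = 2σ̂–3σ̂, * = beyond 3σ̂; sign = side of CL): 1:+C, 2:+B, 3:-C, 4:+A, 5:+A, 6:-C, 7:+B, 8:+C, 9:-C, 10:-B, 11:+C, 12:+C, 13:+B, 14:+C
Rule 2 (two of three consecutive points beyond the same 2σ limit) is satisfied at point 5.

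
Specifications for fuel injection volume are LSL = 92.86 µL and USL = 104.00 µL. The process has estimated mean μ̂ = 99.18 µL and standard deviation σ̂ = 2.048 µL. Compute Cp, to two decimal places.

Cp = (USL − LSL) / (6σ̂) = (104.00 − 92.86) / (6 × 2.048) = 11.1400 / 12.2880 = 0.9066

0.91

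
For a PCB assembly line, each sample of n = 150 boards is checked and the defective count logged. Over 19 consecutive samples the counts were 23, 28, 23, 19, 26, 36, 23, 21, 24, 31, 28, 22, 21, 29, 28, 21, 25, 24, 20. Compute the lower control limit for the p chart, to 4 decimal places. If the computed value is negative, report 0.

0.0746

p̄ = Σdᵢ / (k·n) = 472 / (19 × 150) = 0.16561
LCL = p̄ − 3·√(p̄(1−p̄)/n) = 0.16561 − 3 × 0.03035 = 0.07456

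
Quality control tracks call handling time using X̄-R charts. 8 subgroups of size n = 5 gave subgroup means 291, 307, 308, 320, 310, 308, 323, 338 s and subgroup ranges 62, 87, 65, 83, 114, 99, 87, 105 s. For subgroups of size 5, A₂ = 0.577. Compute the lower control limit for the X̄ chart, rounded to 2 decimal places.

X̄̄ = (291 + 307 + 308 + 320 + 310 + 308 + 323 + 338) / 8 = 2505.0000 / 8 = 313.1250
R̄ = (62 + 87 + 65 + 83 + 114 + 99 + 87 + 105) / 8 = 702.0000 / 8 = 87.7500
LCL = X̄̄ − A₂·R̄ = 313.1250 − 0.577 × 87.7500 = 262.4932

262.49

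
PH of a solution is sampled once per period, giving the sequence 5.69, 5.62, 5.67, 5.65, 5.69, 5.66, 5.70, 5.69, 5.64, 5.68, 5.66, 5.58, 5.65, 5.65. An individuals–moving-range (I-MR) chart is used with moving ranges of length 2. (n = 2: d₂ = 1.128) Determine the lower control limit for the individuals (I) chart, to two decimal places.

X̄ = (5.69 + 5.62 + 5.67 + 5.65 + 5.69 + 5.66 + 5.70 + 5.69 + 5.64 + 5.68 + 5.66 + 5.58 + 5.65 + 5.65) / 14 = 5.6593
Moving ranges: 0.07, 0.05, 0.02, 0.04, 0.03, 0.04, 0.01, 0.05, 0.04, 0.02, 0.08, 0.07, 0.00; M̄R̄ = 0.5200 / 13 = 0.0400
LCL = X̄ − 3·M̄R̄/d₂ = 5.6593 − 3 × 0.0400 / 1.128 = 5.5529

5.55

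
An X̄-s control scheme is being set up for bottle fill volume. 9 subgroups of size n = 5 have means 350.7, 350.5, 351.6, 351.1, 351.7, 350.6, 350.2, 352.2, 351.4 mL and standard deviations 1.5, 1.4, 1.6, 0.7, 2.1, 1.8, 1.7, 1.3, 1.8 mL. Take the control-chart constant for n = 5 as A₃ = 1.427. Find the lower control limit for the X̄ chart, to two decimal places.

348.91

X̄̄ = (350.7 + 350.5 + 351.6 + 351.1 + 351.7 + 350.6 + 350.2 + 352.2 + 351.4) / 9 = 351.1111
s̄ = (1.5 + 1.4 + 1.6 + 0.7 + 2.1 + 1.8 + 1.7 + 1.3 + 1.8) / 9 = 1.5444
LCL = X̄̄ − A₃·s̄ = 351.1111 − 1.427 × 1.5444 = 348.9072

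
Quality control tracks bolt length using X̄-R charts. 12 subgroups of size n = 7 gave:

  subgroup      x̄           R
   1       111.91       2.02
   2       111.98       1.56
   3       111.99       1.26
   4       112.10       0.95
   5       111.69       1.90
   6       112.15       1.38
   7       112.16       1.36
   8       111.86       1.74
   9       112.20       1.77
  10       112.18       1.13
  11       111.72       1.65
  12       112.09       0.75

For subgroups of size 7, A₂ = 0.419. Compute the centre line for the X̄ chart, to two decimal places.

112.00

X̄̄ = (111.91 + 111.98 + 111.99 + 112.10 + 111.69 + 112.15 + 112.16 + 111.86 + 112.20 + 112.18 + 111.72 + 112.09) / 12 = 1344.0300 / 12 = 112.0025
CL = X̄̄ = 112.0025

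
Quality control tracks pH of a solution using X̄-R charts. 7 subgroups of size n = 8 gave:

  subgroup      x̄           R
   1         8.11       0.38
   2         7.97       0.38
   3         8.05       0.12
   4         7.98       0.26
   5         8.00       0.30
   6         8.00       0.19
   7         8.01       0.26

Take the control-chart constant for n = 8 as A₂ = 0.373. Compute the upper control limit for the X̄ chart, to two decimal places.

8.12

X̄̄ = (8.11 + 7.97 + 8.05 + 7.98 + 8.00 + 8.00 + 8.01) / 7 = 56.1200 / 7 = 8.0171
R̄ = (0.38 + 0.38 + 0.12 + 0.26 + 0.30 + 0.19 + 0.26) / 7 = 1.8900 / 7 = 0.2700
UCL = X̄̄ + A₂·R̄ = 8.0171 + 0.373 × 0.2700 = 8.1179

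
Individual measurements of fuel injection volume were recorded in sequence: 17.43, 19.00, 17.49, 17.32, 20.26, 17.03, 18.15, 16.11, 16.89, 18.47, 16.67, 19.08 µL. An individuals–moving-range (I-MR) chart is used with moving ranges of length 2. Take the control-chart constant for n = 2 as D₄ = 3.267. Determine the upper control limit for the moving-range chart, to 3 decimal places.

Moving ranges: 1.57, 1.51, 0.17, 2.94, 3.23, 1.12, 2.04, 0.78, 1.58, 1.80, 2.41; M̄R̄ = 19.1500 / 11 = 1.7409
UCL_MR = D₄·M̄R̄ = 3.267 × 1.7409 = 5.6876

5.688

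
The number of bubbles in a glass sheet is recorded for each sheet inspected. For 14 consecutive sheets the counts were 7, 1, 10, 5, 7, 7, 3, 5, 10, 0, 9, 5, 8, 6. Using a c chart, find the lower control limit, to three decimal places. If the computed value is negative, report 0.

0.000

c̄ = (7 + 1 + 10 + 5 + 7 + 7 + 3 + 5 + 10 + 0 + 9 + 5 + 8 + 6) / 14 = 83 / 14 = 5.9286
LCL = c̄ − 3√c̄ = 5.9286 − 3 × 2.4349 = -1.3760 → 0 (cannot be negative)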